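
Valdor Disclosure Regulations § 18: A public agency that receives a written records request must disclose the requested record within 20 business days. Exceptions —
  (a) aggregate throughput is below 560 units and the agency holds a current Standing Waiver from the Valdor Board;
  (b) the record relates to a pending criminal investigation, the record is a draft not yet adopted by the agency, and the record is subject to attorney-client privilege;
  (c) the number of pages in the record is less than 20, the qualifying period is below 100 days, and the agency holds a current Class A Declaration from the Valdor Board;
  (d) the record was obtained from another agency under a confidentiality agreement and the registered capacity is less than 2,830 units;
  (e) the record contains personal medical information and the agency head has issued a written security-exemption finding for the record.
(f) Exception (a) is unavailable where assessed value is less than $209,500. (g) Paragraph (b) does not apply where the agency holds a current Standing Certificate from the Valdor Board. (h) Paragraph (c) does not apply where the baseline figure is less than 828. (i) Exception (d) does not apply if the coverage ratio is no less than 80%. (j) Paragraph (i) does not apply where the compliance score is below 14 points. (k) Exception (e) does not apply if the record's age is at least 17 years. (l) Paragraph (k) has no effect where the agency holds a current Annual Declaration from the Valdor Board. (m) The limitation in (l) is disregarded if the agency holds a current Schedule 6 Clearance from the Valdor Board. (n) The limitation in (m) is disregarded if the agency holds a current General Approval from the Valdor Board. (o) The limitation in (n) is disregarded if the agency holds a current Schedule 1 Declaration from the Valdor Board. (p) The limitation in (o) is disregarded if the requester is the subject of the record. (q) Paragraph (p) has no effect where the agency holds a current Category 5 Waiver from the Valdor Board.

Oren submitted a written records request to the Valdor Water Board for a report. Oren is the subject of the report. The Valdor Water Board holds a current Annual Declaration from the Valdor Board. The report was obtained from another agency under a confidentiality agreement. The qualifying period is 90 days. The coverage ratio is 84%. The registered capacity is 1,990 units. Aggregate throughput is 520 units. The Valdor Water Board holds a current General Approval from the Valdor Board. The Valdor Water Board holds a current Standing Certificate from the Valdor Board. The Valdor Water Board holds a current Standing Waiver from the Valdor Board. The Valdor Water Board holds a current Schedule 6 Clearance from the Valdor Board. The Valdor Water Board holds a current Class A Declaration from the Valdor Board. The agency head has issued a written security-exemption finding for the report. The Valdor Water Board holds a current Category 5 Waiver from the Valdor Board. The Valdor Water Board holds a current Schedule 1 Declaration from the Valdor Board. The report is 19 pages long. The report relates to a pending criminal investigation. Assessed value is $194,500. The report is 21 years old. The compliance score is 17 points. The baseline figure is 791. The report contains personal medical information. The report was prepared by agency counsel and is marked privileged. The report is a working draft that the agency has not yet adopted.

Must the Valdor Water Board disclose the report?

Yes — the Valdor Water Board must disclose the report.

Exception (a): aggregate throughput is 520 units, below the 560 units limit; a current Standing Waiver is held — every condition holds. But: (f) operates — assessed value is $194,500, less than the $209,500 limit. (a) is therefore removed.
Exception (b) is satisfied on its face — the report relates to a pending investigation; the report is an unadopted draft; the report is privileged. But: (g) operates against (b): a current Standing Certificate is held. Exception (b) does not apply.
Exception (c): the number of pages in the record is 19, less than the 20 limit; the qualifying period is 90 days, below the 100 days limit; a current Class A Declaration is held — every condition holds. But: (h) is engaged — the baseline figure is 791, less than the 828 limit. (c) is therefore removed.
All of (d)'s requirements are met (the report was obtained under a confidentiality agreement; the registered capacity is 1,990 units, less than the 2,830 units limit). But applying paragraphs (i)–(j): (i) is triggered — the coverage ratio is 84%, meeting the 80% threshold. (j), which would lift (i), is inapplicable — the compliance score is 17 points, not below 14 points. So (d) is unavailable.
Exception (e) is satisfied on its face — the report contains personal medical information; a written security-exemption finding has been issued. But: (k) applies — the record's age is 21 years, meeting the 17 years threshold. (l) operates (a current Annual Declaration is held), but yields to (m): (m) operates against (l): a current Schedule 6 Clearance is held. (n) would limit (m) — a current General Approval is held — but (o) sets (n) aside: (o) operates — a current Schedule 1 Declaration is held. (p) is engaged (Oren is the subject of the report), but is set aside by (q): (q) is engaged — a current Category 5 Waiver is held. (e) is therefore removed.
None of the exceptions is available; § 18 applies in full.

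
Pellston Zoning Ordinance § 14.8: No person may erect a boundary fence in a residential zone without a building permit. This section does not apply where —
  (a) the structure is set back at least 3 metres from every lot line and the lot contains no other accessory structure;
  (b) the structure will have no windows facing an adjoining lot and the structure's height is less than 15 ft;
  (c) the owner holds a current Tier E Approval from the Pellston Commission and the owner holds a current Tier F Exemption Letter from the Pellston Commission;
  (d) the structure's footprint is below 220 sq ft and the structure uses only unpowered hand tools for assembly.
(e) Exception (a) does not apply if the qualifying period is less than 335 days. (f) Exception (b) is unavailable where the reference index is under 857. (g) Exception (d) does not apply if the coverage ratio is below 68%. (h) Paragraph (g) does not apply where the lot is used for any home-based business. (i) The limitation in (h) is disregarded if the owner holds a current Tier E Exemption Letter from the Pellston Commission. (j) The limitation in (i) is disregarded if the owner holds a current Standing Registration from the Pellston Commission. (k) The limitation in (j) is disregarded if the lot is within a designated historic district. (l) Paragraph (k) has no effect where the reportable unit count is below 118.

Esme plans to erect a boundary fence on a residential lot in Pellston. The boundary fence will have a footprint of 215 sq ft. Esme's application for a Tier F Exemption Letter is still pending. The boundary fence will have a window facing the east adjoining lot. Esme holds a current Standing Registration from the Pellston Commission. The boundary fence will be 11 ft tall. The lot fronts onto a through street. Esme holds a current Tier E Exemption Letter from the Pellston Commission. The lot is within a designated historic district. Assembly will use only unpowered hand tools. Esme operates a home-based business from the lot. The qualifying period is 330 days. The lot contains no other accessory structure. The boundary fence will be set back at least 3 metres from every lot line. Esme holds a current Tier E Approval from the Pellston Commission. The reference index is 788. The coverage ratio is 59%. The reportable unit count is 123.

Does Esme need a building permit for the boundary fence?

Exception (a) is satisfied on its face — the setback is at least 3 m on every side; the lot has no other accessory structure. However, paragraph (e) must be considered: (e) operates — the qualifying period is 330 days, less than the 335 days limit. (a) is therefore removed.
Exception (b) fails — a window faces an adjoining lot.
Exception (c) does not apply: there is no Tier F Exemption Letter in force.
Exception (d)'s conditions are all satisfied: the structure's footprint is 215 sq ft, below the 220 sq ft limit; assembly uses only hand tools. Turning to paragraphs (g)–(l): (g) is triggered — the coverage ratio is 59%, below the 68% limit. (h) would limit (g) — a home-based business operates on the lot — but (i) sets (h) aside: (i) operates against (h): a current Tier E Exemption Letter is held. (j) would limit (i) — a current Standing Registration is held — but (k) sets (j) aside: (k) is engaged — the lot is in a historic district. (l) is not engaged (the reportable unit count is 123, not below 118), so (k) stands. (d) is therefore removed.
Every exception is unavailable, so the rule governs.

Yes — Esme must obtain a building permit.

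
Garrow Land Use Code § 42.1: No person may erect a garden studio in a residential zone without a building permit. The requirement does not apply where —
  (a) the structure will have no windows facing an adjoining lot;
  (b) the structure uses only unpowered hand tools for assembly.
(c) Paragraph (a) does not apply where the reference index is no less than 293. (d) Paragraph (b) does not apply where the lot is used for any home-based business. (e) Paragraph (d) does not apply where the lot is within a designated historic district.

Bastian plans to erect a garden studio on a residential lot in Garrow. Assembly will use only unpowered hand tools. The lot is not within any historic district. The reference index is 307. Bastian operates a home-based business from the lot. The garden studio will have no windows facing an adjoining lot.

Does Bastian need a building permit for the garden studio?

All of (a)'s requirements are met (no windows face an adjoining lot). But applying paragraph (c): (c) operates against (a): the reference index is 307, meeting the 293 threshold. (a) is therefore removed.
All of (b)'s requirements are met (assembly uses only hand tools). But applying paragraphs (d)–(e): (d) operates — a home-based business operates on the lot. (e) does not operate here (the lot is not in a historic district), so (d) stands. Exception (b) does not apply.
No exception applies. The general rule governs.

Yes — Bastian must obtain a building permit.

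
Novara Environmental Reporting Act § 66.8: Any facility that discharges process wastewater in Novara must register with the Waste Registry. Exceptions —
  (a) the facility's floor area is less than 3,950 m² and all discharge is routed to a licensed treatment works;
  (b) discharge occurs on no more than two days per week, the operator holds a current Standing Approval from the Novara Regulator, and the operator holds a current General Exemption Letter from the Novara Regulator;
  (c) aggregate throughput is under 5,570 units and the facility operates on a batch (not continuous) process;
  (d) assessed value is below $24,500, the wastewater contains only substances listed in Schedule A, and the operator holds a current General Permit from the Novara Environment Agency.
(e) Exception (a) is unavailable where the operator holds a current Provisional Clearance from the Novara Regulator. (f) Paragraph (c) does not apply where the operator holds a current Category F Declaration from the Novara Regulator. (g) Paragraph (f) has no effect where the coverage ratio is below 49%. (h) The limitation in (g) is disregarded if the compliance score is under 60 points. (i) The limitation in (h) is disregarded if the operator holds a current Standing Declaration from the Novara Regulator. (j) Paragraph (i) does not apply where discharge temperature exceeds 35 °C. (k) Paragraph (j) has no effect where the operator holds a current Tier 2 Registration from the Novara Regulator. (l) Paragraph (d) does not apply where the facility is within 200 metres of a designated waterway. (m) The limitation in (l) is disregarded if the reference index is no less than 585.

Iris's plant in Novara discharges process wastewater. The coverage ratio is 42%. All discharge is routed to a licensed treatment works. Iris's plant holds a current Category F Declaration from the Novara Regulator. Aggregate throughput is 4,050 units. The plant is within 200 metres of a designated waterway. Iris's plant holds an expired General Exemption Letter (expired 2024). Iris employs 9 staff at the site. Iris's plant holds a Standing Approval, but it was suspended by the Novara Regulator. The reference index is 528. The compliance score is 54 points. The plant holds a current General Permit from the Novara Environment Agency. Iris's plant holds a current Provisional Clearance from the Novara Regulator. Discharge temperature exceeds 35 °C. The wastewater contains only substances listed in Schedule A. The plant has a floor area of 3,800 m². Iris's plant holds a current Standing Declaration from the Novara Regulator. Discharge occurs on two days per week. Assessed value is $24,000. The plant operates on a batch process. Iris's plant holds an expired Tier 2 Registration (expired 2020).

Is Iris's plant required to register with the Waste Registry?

Yes — Iris's plant must register with the Waste Registry.

Exception (a)'s conditions are all satisfied: the facility's floor area is 3,800 m², less than the 3,950 m² limit; discharge is routed to a licensed treatment works. However, paragraph (e) must be considered: (e) is triggered — a current Provisional Clearance is held. So (a) is unavailable.
Exception (b) requires that the operator holds a current Standing Approval from the Novara Regulator; but there is no Standing Approval in force, so (b) is unavailable.
All of (c)'s requirements are met (aggregate throughput is 4,050 units, under the 5,570 units limit; the facility operates on a batch process). But: (f) operates against (c): a current Category F Declaration is held. (g) is engaged (the coverage ratio is 42%, below the 49% limit), but yields to (h): (h) is triggered — the compliance score is 54 points, under the 60 points limit. (i) is engaged (a current Standing Declaration is held), but is overridden by (j): (j) operates — discharge temperature exceeds 35 °C. (k) is not engaged (there is no Tier 2 Registration in force), so (j) stands. Exception (c) does not apply.
Exception (d)'s conditions are all satisfied: assessed value is $24,000, below the $24,500 limit; the wastewater is Schedule-A-only; a current General Permit is held. But applying paragraphs (l)–(m): (l) operates against (d): the plant is within 200 m of a designated waterway. (m) does not operate here (the reference index is 528, short of 585), so (l) stands. So (d) is unavailable.
No exception applies. The general rule governs.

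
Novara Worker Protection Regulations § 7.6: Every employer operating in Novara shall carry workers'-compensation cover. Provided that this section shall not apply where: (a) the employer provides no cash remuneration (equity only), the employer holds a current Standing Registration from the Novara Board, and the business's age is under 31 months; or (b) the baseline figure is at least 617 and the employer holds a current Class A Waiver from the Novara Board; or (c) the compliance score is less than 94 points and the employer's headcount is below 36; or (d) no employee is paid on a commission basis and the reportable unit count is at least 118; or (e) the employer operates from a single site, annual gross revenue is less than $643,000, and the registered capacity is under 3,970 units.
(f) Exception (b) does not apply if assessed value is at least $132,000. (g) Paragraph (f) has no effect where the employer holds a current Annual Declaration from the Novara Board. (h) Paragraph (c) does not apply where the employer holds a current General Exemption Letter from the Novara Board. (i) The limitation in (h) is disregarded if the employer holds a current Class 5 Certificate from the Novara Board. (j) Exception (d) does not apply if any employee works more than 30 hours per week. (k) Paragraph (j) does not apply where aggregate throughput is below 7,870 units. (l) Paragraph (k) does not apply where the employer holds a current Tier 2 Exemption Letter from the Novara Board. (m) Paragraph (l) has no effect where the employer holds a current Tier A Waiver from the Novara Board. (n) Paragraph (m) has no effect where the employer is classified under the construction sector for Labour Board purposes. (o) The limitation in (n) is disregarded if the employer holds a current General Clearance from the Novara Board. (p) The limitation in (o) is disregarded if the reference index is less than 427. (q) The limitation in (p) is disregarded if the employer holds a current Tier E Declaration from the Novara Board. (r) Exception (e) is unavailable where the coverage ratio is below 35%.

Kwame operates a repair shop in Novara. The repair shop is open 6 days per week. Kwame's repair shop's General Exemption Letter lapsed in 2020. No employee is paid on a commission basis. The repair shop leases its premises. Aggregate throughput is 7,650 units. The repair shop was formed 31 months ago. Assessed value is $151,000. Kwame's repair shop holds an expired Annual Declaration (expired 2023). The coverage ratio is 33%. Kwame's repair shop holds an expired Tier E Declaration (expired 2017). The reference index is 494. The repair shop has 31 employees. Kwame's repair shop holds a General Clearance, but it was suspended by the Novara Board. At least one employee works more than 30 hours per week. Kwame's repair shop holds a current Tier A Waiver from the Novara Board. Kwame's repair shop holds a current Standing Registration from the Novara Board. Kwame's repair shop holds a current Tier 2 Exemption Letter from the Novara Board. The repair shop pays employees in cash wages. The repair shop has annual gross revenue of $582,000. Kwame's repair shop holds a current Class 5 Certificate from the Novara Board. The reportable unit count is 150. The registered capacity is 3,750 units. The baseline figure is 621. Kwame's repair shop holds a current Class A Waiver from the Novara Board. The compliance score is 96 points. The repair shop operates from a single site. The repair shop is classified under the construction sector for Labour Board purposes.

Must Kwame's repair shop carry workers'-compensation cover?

Yes — Kwame's repair shop must carry workers'-compensation cover.

Exception (a) requires that the employer provides no cash remuneration (equity only); but employees are paid cash wages, so (a) is unavailable.
Exception (b): the baseline figure is 621, meeting the 617 threshold; a current Class A Waiver is held — every condition holds. But: (f) is triggered — assessed value is $151,000, meeting the $132,000 threshold. (g) is inapplicable (no current Annual Declaration is held), so (f) stands. Exception (b) does not apply.
Exception (c) does not apply: the compliance score is 96 points, not less than 94 points.
All of (d)'s requirements are met (no employee is paid on commission; the reportable unit count is 150, meeting the 118 threshold). However, paragraphs (j)–(q) must be considered: (j) operates against (d): at least one employee exceeds 30 hours/week. (k) would limit (j) — aggregate throughput is 7,650 units, below the 7,870 units limit — but (l) sets (k) aside: (l) operates against (k): a current Tier 2 Exemption Letter is held. (m) operates (a current Tier A Waiver is held), but yields to (n): (n) is engaged — the repair shop is classified under the construction sector. (o), which would lift (n), does not operate here — no current General Clearance is held. So (d) is unavailable.
Exception (e) is satisfied on its face — the employer operates from a single site; annual gross revenue is $582,000, less than the $643,000 limit; the registered capacity is 3,750 units, under the 3,970 units limit. But applying paragraph (r): (r) operates against (e): the coverage ratio is 33%, below the 35% limit. So (e) is unavailable.
Every exception is unavailable, so the rule governs.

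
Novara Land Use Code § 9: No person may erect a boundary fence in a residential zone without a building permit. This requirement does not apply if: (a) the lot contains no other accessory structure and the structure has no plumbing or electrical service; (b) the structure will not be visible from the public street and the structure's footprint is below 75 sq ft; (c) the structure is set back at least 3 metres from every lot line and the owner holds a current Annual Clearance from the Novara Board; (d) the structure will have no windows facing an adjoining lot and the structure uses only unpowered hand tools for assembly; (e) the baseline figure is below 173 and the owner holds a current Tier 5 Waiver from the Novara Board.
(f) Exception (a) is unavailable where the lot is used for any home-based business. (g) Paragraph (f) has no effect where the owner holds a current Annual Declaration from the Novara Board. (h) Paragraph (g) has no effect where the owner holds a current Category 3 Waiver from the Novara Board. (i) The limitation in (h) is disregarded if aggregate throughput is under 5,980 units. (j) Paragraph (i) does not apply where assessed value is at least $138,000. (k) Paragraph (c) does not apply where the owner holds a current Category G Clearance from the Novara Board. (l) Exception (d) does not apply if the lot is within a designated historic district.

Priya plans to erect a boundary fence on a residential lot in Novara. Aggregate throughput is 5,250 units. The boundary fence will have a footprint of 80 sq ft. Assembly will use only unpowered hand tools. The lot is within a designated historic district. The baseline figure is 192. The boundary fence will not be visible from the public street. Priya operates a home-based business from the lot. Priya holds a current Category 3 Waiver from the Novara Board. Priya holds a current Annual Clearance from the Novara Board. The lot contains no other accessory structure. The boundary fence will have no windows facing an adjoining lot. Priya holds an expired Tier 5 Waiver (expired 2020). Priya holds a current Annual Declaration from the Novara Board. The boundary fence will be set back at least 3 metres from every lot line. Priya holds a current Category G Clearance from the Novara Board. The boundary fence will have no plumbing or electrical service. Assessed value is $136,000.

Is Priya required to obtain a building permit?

Exception (a) is satisfied on its face — the lot has no other accessory structure; there is no plumbing or electrical service. Considering the limiting provisions: (f) is engaged (a home-based business operates on the lot), but yields to (g): (g) operates against (f): a current Annual Declaration is held. (h) would limit (g) — a current Category 3 Waiver is held — but (i) sets (h) aside: (i) operates against (h): aggregate throughput is 5,250 units, under the 5,980 units limit. (j) does not operate here (assessed value is $136,000, short of $138,000), so (i) stands. Exception (a) stands.
Exception (b) fails — the structure's footprint is 80 sq ft, not below 75 sq ft.
Exception (c): the setback is at least 3 m on every side; a current Annual Clearance is held — every condition holds. However, paragraph (k) must be considered: (k) operates against (c): a current Category G Clearance is held. Exception (c) does not apply.
Exception (d) is satisfied on its face — no windows face an adjoining lot; assembly uses only hand tools. However, paragraph (l) must be considered: (l) is engaged — the lot is in a historic district. (d) is therefore removed.
Exception (e) fails — the baseline figure is 192, not below 173.

No — exception (a) applies; Priya does not need a building permit.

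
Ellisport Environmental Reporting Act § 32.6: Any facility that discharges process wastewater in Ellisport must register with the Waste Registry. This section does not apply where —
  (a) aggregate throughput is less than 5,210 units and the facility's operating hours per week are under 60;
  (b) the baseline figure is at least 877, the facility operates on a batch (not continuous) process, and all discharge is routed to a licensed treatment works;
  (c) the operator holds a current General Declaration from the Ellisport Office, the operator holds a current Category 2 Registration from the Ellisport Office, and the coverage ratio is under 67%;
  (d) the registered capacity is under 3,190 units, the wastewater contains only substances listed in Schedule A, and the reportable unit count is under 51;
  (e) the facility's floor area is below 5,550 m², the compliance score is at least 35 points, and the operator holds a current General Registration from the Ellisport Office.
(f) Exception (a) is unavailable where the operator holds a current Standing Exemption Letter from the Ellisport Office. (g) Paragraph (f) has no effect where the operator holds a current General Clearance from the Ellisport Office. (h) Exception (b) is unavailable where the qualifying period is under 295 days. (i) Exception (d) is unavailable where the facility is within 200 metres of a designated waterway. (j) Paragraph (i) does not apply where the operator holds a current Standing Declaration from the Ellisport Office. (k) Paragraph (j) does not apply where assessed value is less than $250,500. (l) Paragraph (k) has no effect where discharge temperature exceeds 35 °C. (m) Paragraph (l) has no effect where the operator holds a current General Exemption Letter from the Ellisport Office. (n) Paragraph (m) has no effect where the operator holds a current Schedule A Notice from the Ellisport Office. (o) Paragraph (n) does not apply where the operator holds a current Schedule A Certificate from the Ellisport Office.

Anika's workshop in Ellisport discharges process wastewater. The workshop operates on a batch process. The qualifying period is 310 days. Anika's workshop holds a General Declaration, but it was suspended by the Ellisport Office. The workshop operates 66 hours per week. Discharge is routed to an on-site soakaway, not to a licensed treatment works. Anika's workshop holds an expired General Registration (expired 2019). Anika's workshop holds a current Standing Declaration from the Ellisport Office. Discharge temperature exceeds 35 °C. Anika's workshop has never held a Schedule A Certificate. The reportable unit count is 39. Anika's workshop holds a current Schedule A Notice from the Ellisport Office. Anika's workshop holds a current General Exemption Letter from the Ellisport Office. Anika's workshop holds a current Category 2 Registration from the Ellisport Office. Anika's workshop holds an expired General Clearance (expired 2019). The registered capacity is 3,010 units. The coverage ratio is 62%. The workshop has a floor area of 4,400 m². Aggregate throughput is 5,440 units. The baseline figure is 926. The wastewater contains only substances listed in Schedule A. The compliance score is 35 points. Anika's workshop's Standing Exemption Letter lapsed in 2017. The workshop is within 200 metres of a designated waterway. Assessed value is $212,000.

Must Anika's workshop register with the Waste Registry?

Exception (a) requires that aggregate throughput is less than 5,210 units; but aggregate throughput is 5,440 units, not less than 5,210 units, so (a) is unavailable.
Exception (b) fails — discharge is not routed to a licensed treatment works.
Exception (c) requires that the operator holds a current General Declaration from the Ellisport Office; but the General Declaration is not current, so (c) is unavailable.
Exception (d): the registered capacity is 3,010 units, under the 3,190 units limit; the wastewater is Schedule-A-only; the reportable unit count is 39, under the 51 limit — every condition holds. As to paragraphs (i)–(o): (i) applies (the workshop is within 200 m of a designated waterway), but is itself disapplied by (j): (j) operates against (i): a current Standing Declaration is held. (k) would limit (j) — assessed value is $212,000, less than the $250,500 limit — but (l) sets (k) aside: (l) operates — discharge temperature exceeds 35 °C. (m) is triggered (a current General Exemption Letter is held), but is itself disapplied by (n): (n) operates against (m): a current Schedule A Notice is held. (o), which would lift (n), does not operate here — there is no Schedule A Certificate in force. Exception (d) stands.
Exception (e) does not apply: there is no General Registration in force.

No — exception (d) applies; Anika's workshop is not required to register with the Waste Registry.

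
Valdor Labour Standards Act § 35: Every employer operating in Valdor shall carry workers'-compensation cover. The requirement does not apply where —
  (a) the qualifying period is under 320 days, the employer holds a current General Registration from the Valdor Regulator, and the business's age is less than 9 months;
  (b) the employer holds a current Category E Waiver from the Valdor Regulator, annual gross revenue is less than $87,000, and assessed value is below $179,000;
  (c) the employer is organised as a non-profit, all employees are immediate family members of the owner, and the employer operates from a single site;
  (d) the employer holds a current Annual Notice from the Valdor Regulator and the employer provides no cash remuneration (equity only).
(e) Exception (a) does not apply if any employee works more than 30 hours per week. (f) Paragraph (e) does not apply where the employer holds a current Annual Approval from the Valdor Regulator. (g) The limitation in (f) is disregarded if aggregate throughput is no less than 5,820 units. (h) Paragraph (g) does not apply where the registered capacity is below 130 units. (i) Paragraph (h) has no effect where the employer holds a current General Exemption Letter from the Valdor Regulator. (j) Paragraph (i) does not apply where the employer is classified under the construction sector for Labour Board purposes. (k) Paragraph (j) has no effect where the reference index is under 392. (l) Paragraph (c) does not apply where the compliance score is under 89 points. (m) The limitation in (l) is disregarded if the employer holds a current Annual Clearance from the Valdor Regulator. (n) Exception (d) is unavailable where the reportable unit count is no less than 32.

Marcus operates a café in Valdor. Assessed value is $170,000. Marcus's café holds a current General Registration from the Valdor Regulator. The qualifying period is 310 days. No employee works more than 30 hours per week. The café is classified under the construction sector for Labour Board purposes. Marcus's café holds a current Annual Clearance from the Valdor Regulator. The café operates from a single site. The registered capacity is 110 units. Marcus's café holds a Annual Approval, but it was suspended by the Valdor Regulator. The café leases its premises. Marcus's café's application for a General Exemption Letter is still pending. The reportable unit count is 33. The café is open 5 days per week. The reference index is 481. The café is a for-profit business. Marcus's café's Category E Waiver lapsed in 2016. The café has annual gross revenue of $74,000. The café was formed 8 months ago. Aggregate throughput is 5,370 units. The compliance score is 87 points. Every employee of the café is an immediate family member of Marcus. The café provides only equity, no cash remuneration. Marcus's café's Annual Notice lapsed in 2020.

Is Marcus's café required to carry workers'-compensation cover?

Exception (a)'s conditions are all satisfied: the qualifying period is 310 days, under the 320 days limit; a current General Registration is held; the business's age is 8 months, less than the 9 months limit. Considering the limiting provisions: (e) is not triggered — no employee exceeds 30 hours/week. So (a) applies.
Exception (b) does not apply: no current Category E Waiver is held.
Exception (c) fails — the employer is for-profit.
Exception (d) requires that the employer holds a current Annual Notice from the Valdor Regulator; but there is no Annual Notice in force, so (d) is unavailable.

No — exception (a) applies; Marcus's café is not required to carry workers'-compensation cover.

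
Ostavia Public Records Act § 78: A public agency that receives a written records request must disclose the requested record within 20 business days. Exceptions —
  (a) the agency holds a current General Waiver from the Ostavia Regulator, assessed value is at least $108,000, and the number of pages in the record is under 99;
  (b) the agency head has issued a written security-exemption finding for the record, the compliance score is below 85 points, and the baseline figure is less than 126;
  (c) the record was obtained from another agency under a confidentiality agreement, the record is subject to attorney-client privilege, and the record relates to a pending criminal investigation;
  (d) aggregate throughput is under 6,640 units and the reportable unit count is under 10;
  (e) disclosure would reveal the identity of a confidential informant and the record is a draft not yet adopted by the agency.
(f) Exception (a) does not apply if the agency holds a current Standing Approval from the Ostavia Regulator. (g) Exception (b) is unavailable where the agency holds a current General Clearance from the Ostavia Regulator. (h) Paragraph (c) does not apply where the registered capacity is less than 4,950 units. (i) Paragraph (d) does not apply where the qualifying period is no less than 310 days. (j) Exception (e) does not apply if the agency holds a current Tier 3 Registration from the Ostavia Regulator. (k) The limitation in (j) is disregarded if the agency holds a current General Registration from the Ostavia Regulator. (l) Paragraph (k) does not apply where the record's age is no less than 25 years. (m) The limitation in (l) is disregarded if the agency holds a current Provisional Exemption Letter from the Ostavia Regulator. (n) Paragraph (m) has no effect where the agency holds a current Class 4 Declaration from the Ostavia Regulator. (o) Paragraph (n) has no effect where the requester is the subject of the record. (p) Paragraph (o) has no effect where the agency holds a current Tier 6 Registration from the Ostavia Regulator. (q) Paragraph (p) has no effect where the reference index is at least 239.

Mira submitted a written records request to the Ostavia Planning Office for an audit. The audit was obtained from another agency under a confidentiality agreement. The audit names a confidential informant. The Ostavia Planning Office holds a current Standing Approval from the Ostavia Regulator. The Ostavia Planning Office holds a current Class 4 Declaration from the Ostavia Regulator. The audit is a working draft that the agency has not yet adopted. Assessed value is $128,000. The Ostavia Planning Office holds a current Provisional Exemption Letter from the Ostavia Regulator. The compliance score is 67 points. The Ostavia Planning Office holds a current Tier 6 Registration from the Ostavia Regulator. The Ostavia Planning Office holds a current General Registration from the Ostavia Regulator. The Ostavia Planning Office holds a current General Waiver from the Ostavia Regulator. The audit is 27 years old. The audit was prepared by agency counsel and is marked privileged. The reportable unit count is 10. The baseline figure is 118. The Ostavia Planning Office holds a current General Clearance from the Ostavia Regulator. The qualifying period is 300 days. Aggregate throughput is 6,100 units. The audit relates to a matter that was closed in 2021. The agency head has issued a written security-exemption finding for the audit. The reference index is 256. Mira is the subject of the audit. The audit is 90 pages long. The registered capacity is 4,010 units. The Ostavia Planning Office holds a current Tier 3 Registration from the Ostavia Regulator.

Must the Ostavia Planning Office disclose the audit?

Exception (a): a current General Waiver is held; assessed value is $128,000, meeting the $108,000 threshold; the number of pages in the record is 90, under the 99 limit — every condition holds. But applying paragraph (f): (f) operates against (a): a current Standing Approval is held. (a) is therefore removed.
Exception (b)'s conditions are all satisfied: a written security-exemption finding has been issued; the compliance score is 67 points, below the 85 points limit; the baseline figure is 118, less than the 126 limit. But applying paragraph (g): (g) is engaged — a current General Clearance is held. Exception (b) does not apply.
Exception (c) fails — the audit relates to a closed matter.
Exception (d) fails — the reportable unit count is 10, not under 10.
Exception (e)'s conditions are all satisfied: the audit names a confidential informant; the audit is an unadopted draft. Applying paragraphs (j)–(q): (j) would limit (e) — a current Tier 3 Registration is held — but (k) sets (j) aside: (k) applies — a current General Registration is held. (l) would limit (k) — the record's age is 27 years, meeting the 25 years threshold — but (m) sets (l) aside: (m) operates against (l): a current Provisional Exemption Letter is held. (n) is triggered (a current Class 4 Declaration is held), but is displaced by (o): (o) operates against (n): Mira is the subject of the audit. (p) is engaged (a current Tier 6 Registration is held), but is overridden by (q): (q) operates against (p): the reference index is 256, meeting the 239 threshold. So (e) applies.

No — exception (e) applies; the Ostavia Planning Office is not required to disclose the audit.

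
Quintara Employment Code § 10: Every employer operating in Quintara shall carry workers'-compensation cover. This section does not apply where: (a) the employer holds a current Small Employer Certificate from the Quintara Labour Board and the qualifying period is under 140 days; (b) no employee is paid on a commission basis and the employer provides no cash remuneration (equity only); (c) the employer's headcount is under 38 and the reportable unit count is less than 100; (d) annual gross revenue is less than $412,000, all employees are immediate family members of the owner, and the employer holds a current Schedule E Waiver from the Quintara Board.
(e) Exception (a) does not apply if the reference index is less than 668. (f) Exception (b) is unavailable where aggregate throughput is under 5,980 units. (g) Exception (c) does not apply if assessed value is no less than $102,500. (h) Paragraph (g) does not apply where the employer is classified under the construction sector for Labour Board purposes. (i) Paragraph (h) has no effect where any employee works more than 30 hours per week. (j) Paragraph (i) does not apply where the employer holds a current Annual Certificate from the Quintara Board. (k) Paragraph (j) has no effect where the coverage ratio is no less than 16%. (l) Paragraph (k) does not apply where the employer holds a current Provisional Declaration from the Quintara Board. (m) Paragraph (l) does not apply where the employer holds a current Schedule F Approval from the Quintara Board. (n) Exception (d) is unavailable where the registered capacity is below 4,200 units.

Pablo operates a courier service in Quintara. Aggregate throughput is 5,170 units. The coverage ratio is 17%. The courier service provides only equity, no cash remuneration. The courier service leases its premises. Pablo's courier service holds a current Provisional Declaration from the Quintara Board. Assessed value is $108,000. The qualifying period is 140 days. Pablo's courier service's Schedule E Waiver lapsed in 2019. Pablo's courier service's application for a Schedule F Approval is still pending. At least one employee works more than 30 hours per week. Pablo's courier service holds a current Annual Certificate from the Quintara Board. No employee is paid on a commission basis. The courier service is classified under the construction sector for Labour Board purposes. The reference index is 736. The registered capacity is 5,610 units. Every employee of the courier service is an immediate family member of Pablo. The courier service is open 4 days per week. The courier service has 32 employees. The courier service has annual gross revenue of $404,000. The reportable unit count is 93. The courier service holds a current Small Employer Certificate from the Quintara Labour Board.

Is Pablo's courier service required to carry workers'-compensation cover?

No — exception (c) applies; Pablo's courier service is not required to carry workers'-compensation cover.

Exception (a) fails — the qualifying period is 140 days, not under 140 days.
Exception (b)'s conditions are all satisfied: no employee is paid on commission; remuneration is equity-only. But: (f) is engaged — aggregate throughput is 5,170 units, under the 5,980 units limit. So (b) is unavailable.
Exception (c)'s conditions are all satisfied: the employer's headcount is 32, under the 38 limit; the reportable unit count is 93, less than the 100 limit. Considering the limiting provisions: (g) is triggered (assessed value is $108,000, meeting the $102,500 threshold), but is set aside by (h): (h) operates — the courier service is classified under the construction sector. (i) would limit (h) — at least one employee exceeds 30 hours/week — but (j) sets (i) aside: (j) operates against (i): a current Annual Certificate is held. (k) would limit (j) — the coverage ratio is 17%, meeting the 16% threshold — but (l) sets (k) aside: (l) operates against (k): a current Provisional Declaration is held. (m), which would lift (l), is inapplicable — there is no Schedule F Approval in force. So (c) applies.
Exception (d) requires that the employer holds a current Schedule E Waiver from the Quintara Board; but no current Schedule E Waiver is held, so (d) is unavailable.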